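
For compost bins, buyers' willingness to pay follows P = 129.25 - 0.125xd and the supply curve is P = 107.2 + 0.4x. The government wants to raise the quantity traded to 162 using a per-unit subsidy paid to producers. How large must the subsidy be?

At x = 162, from the demand curve buyers pay Pb = 129.25 − 0.125·162 = 109; from the supply curve sellers need Ps = 107.2 + 0.4·162 = 172.
The subsidy must fill the gap: s = Ps − Pb = 172 − 109 = 63.

Required subsidy s = 63 per unit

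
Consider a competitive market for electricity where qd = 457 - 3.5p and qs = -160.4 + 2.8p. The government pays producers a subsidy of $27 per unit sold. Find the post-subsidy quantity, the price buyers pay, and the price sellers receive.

Pre-subsidy: 457 - 3.5p = -160.4 + 2.8p gives p* = 98, q* = 114.
With the subsidy, sellers receive ps = pb + 27 for each unit, where pb is the price buyers pay.
Supply in terms of pb becomes qs = -160.4 + 2.8(pb + 27) = -84.8 + 2.8pb. Setting this equal to demand: 457 - 3.5pb = -84.8 + 2.8pb, so pb = 86.
Sellers receive ps = 86 + 27 = 113; q' = 457 − 3.5·86 = 156.

q' = 156; buyers pay $86; sellers receive $113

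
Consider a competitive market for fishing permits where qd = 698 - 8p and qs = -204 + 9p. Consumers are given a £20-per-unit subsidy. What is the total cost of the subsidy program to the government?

Government cost = 121800/17

Pre-subsidy: 698 - 8p = -204 + 9p gives p* = 902/17, q* = 4650/17.
With the rebate, buyers effectively pay pb = ps − 20, where ps is the price sellers receive.
Demand in terms of ps becomes qd = 698 − 8(ps − 20) = 858 - 8ps. Setting this equal to supply: 858 - 8ps = -204 + 9ps, so ps = 1062/17.
Buyers pay pb = 1062/17 − 20 = 722/17; q' = -204 + 9·(1062/17) = 6090/17.
Government outlay = subsidy × quantity = 20 × 6090/17 = 121800/17.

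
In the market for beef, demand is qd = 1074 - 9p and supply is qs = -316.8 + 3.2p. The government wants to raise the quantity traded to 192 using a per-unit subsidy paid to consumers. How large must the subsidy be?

At q = 192, invert demand for the buyer price: pb = (1074 − 192)/9 = 98; invert supply for the seller price: ps = (192 − (-316.8))/3.2 = 159.
The subsidy must fill the gap: s = ps − pb = 159 − 98 = 61.

Required subsidy s = 61 per unit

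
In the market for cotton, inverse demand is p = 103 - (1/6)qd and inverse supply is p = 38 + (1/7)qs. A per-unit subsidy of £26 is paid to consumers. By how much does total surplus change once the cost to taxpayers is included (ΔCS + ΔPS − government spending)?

Pre-subsidy: 103 - (1/6)q = 38 + (1/7)q gives q* = 210 and p* = 68.
With the rebate, buyers effectively pay pb = ps − 26, where ps is the price sellers receive.
On the curves, pb = 103 - (1/6)q and ps = 38 + (1/7)q; the wedge ps − pb = 26 gives 38 + (1/7)q − (103 - (1/6)q) = 26, so q' = 294.
Then pb = 103 − (1/6)·294 = 54 and ps = 38 + (1/7)·294 = 80.
ΔCS = ½(210 + 294)(68 − 54) = 3528; ΔPS = ½(210 + 294)(80 − 68) = 3024.
Government spending = 26 × 294 = 7644.
Net change = 3528 + 3024 − 7644 = -1092. The loss equals the DWL triangle ½·26·84.

Net change in total surplus = -£1092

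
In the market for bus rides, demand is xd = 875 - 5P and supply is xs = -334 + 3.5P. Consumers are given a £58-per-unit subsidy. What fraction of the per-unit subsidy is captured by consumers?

Pre-subsidy: 875 - 5P = -334 + 3.5P gives P* = 2418/17, x* = 2785/17.
With the rebate, buyers effectively pay Pb = Ps − 58, where Ps is the price sellers receive.
Demand in terms of Ps becomes xd = 875 − 5(Ps − 58) = 1165 - 5Ps. Setting this equal to supply: 1165 - 5Ps = -334 + 3.5Ps, so Ps = 2998/17.
Buyers pay Pb = 2998/17 − 58 = 2012/17; x' = -334 + 3.5·(2998/17) = 4815/17.
Buyers' price falls by P* − Pb = 2418/17 − 2012/17 = 406/17; sellers' price rises by Ps − P* = 2998/17 − 2418/17 = 580/17.
So consumers capture (406/17)/58 = 7/17 of each unit of subsidy.

Consumer share = 7/17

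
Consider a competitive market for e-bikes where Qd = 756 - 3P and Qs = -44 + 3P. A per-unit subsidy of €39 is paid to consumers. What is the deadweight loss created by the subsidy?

Pre-subsidy: 756 - 3P = -44 + 3P gives P* = 400/3, Q* = 356.
With the rebate, buyers effectively pay Pb = Ps − 39, where Ps is the price sellers receive.
Demand in terms of Ps becomes Qd = 756 − 3(Ps − 39) = 873 - 3Ps. Setting this equal to supply: 873 - 3Ps = -44 + 3Ps, so Ps = 917/6.
Buyers pay Pb = 917/6 − 39 = 683/6; Q' = -44 + 3·(917/6) = 414.5.
The subsidy expands output by 414.5 − 356 = 58.5 past the efficient level; on those units the gap between marginal cost and willingness to pay runs from 0 up to 39.
DWL = ½ × 39 × 58.5 = 1140.75.

Deadweight loss = €1140.75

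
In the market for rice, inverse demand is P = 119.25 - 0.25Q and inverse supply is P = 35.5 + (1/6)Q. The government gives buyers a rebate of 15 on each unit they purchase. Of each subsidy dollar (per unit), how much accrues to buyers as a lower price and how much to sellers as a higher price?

Pre-subsidy: 119.25 - 0.25Q = 35.5 + (1/6)Q gives Q* = 201 and P* = 69.
With the rebate, buyers effectively pay Pb = Ps − 15, where Ps is the price sellers receive.
On the curves, Pb = 119.25 - 0.25Q and Ps = 35.5 + (1/6)Q; the wedge Ps − Pb = 15 gives 35.5 + (1/6)Q − (119.25 - 0.25Q) = 15, so Q' = 237.
Then Pb = 119.25 − 0.25·237 = 60 and Ps = 35.5 + (1/6)·237 = 75.
Buyers' price falls by P* − Pb = 69 − 60 = 9; sellers' price rises by Ps − P* = 75 − 69 = 6.

Buyers gain 9 per unit; sellers gain 6 per unit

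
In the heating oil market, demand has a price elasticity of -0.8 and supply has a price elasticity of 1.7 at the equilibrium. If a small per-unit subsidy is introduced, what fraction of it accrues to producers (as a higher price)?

For a small subsidy around the equilibrium, the benefit split depends on the relative slopes, which at a point are proportional to the elasticities.
Buyer share = εs/(εs + |εd|) = 1.7/(1.7 + 0.8) = 0.68; seller share = |εd|/(εs + |εd|) = 0.32.
So producers capture 0.32 of the subsidy.

Producer share = 0.32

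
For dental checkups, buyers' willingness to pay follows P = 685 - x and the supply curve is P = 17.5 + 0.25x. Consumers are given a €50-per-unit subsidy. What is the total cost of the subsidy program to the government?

Pre-subsidy: 685 - x = 17.5 + 0.25x gives x* = 534 and P* = 151.
With the rebate, buyers effectively pay Pb = Ps − 50, where Ps is the price sellers receive.
On the curves, Pb = 685 - x and Ps = 17.5 + 0.25x; the wedge Ps − Pb = 50 gives 17.5 + 0.25x − (685 - x) = 50, so x' = 574.
Then Pb = 685 − 1·574 = 111 and Ps = 17.5 + 0.25·574 = 161.
Government outlay = subsidy × quantity = 50 × 574 = 28700.

Government cost = €28700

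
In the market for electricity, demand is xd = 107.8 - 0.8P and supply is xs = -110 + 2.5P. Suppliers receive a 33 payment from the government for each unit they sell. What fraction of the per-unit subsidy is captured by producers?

Producer share = 8/33

Pre-subsidy: 107.8 - 0.8P = -110 + 2.5P gives P* = 66, x* = 55.
With the subsidy, sellers receive Ps = Pb + 33 for each unit, where Pb is the price buyers pay.
Supply in terms of Pb becomes xs = -110 + 2.5(Pb + 33) = -27.5 + 2.5Pb. Setting this equal to demand: 107.8 - 0.8Pb = -27.5 + 2.5Pb, so Pb = 41.
Sellers receive Ps = 41 + 33 = 74; x' = 107.8 − 0.8·41 = 75.
Buyers' price falls by P* − Pb = 66 − 41 = 25; sellers' price rises by Ps − P* = 74 − 66 = 8.
So producers capture 8/33 = 8/33 of each unit of subsidy.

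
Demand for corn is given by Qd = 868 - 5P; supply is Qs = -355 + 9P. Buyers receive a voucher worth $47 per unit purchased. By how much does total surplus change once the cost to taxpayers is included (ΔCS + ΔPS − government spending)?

Net change in total surplus = -99405/28

Pre-subsidy: 868 - 5P = -355 + 9P gives P* = 1223/14, Q* = 6037/14.
With the rebate, buyers effectively pay Pb = Ps − 47, where Ps is the price sellers receive.
Demand in terms of Ps becomes Qd = 868 − 5(Ps − 47) = 1103 - 5Ps. Setting this equal to supply: 1103 - 5Ps = -355 + 9Ps, so Ps = 729/7.
Buyers pay Pb = 729/7 − 47 = 400/7; Q' = -355 + 9·(729/7) = 4076/7.
ΔCS = ½(6037/14 + 4076/7)(1223/14 − 400/7) = 857421/56; ΔPS = ½(6037/14 + 4076/7)(729/7 − 1223/14) = 476345/56.
Government spending = 47 × 4076/7 = 191572/7.
Net change = 857421/56 + 476345/56 − 191572/7 = -99405/28. The loss equals the DWL triangle ½·47·2115/14.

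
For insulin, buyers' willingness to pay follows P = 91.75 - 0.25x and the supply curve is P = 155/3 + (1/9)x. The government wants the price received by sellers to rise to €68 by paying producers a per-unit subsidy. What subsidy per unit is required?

At a seller price of 68, quantity supplied is -465 + 9·68 = 147.
Buyers absorb 147 only when they pay Pb = 91.75 − 0.25·147 = 55.
s = Ps − Pb = 68 − 55 = 13.

Required subsidy s = €13 per unit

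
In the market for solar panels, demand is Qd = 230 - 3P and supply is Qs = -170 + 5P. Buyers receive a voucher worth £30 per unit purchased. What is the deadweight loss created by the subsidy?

Deadweight loss = £843.75

Pre-subsidy: 230 - 3P = -170 + 5P gives P* = 50, Q* = 80.
With the rebate, buyers effectively pay Pb = Ps − 30, where Ps is the price sellers receive.
Demand in terms of Ps becomes Qd = 230 − 3(Ps − 30) = 320 - 3Ps. Setting this equal to supply: 320 - 3Ps = -170 + 5Ps, so Ps = 61.25.
Buyers pay Pb = 61.25 − 30 = 31.25; Q' = -170 + 5·61.25 = 136.25.
The subsidy expands output by 136.25 − 80 = 56.25 past the efficient level; on those units the gap between marginal cost and willingness to pay runs from 0 up to 30.
DWL = ½ × 30 × 56.25 = 843.75.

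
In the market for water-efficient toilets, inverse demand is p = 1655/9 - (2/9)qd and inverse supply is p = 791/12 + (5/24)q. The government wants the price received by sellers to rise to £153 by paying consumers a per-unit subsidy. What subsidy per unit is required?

At a seller price of 153, quantity supplied is -316.4 + 4.8·153 = 418.
Buyers absorb 418 only when they pay pb = 1655/9 − (2/9)·418 = 91.
s = ps − pb = 153 − 91 = 62.

Required subsidy s = £62 per unit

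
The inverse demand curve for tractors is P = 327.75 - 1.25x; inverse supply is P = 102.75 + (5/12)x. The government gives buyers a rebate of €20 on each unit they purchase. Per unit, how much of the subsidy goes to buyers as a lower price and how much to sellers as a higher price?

Buyers gain €15 per unit; sellers gain €5 per unit

Pre-subsidy: 327.75 - 1.25x = 102.75 + (5/12)x gives x* = 135 and P* = 159.
With the rebate, buyers effectively pay Pb = Ps − 20, where Ps is the price sellers receive.
On the curves, Pb = 327.75 - 1.25x and Ps = 102.75 + (5/12)x; the wedge Ps − Pb = 20 gives 102.75 + (5/12)x − (327.75 - 1.25x) = 20, so x' = 147.
Then Pb = 327.75 − 1.25·147 = 144 and Ps = 102.75 + (5/12)·147 = 164.
Buyers' price falls by P* − Pb = 159 − 144 = 15; sellers' price rises by Ps − P* = 164 − 159 = 5.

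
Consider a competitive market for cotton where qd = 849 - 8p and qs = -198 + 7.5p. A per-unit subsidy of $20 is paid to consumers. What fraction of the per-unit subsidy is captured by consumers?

Pre-subsidy: 849 - 8p = -198 + 7.5p gives p* = 2094/31, q* = 9567/31.
With the rebate, buyers effectively pay pb = ps − 20, where ps is the price sellers receive.
Demand in terms of ps becomes qd = 849 − 8(ps − 20) = 1009 - 8ps. Setting this equal to supply: 1009 - 8ps = -198 + 7.5ps, so ps = 2414/31.
Buyers pay pb = 2414/31 − 20 = 1794/31; q' = -198 + 7.5·(2414/31) = 11967/31.
Buyers' price falls by p* − pb = 2094/31 − 1794/31 = 300/31; sellers' price rises by ps − p* = 2414/31 − 2094/31 = 320/31.
So consumers capture (300/31)/20 = 15/31 of each unit of subsidy.

Consumer share = 15/31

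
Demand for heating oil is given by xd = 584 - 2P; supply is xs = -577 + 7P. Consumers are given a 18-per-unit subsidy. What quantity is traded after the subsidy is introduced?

Pre-subsidy: 584 - 2P = -577 + 7P gives P* = 129, x* = 326.
With the rebate, buyers effectively pay Pb = Ps − 18, where Ps is the price sellers receive.
Demand in terms of Ps becomes xd = 584 − 2(Ps − 18) = 620 - 2Ps. Setting this equal to supply: 620 - 2Ps = -577 + 7Ps, so Ps = 133.
Buyers pay Pb = 133 − 18 = 115; x' = -577 + 7·133 = 354.

x' = 354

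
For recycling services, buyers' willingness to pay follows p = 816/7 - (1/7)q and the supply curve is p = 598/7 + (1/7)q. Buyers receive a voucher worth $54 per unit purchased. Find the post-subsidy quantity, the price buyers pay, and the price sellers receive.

q' = 298; buyers pay $74; sellers receive $128

Pre-subsidy: 816/7 - (1/7)q = 598/7 + (1/7)q gives q* = 109 and p* = 101.
With the rebate, buyers effectively pay pb = ps − 54, where ps is the price sellers receive.
On the curves, pb = 816/7 - (1/7)q and ps = 598/7 + (1/7)q; the wedge ps − pb = 54 gives 598/7 + (1/7)q − (816/7 - (1/7)q) = 54, so q' = 298.
Then pb = 816/7 − (1/7)·298 = 74 and ps = 598/7 + (1/7)·298 = 128.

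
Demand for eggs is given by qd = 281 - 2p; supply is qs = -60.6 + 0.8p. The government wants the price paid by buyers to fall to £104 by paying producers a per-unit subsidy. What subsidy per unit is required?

Required subsidy s = £63 per unit

At a buyer price of 104, quantity demanded is 281 − 2·104 = 73.
Sellers supply 73 only when they receive ps with -60.6 + 0.8·ps = 73, i.e. ps = 167.
s = ps − pb = 167 − 104 = 63.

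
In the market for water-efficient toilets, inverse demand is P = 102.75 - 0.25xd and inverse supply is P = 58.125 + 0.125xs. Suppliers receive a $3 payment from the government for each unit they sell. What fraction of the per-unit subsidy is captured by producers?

Producer share = 1/3

Pre-subsidy: 102.75 - 0.25x = 58.125 + 0.125x gives x* = 119 and P* = 73.
With the subsidy, sellers receive Ps = Pb + 3 for each unit, where Pb is the price buyers pay.
On the curves, Pb = 102.75 - 0.25x and Ps = 58.125 + 0.125x; the wedge Ps − Pb = 3 gives 58.125 + 0.125x − (102.75 - 0.25x) = 3, so x' = 127.
Then Pb = 102.75 − 0.25·127 = 71 and Ps = 58.125 + 0.125·127 = 74.
Buyers' price falls by P* − Pb = 73 − 71 = 2; sellers' price rises by Ps − P* = 74 − 73 = 1.
So producers capture 1/3 = 1/3 of each unit of subsidy.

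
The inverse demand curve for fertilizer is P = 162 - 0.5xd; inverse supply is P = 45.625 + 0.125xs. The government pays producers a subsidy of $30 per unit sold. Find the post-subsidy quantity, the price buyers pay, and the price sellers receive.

Pre-subsidy: 162 - 0.5x = 45.625 + 0.125x gives x* = 186.2 and P* = 68.9.
With the subsidy, sellers receive Ps = Pb + 30 for each unit, where Pb is the price buyers pay.
On the curves, Pb = 162 - 0.5x and Ps = 45.625 + 0.125x; the wedge Ps − Pb = 30 gives 45.625 + 0.125x − (162 - 0.5x) = 30, so x' = 234.2.
Then Pb = 162 − 0.5·234.2 = 44.9 and Ps = 45.625 + 0.125·234.2 = 74.9.

x' = 234.2; buyers pay $44.9; sellers receive $74.9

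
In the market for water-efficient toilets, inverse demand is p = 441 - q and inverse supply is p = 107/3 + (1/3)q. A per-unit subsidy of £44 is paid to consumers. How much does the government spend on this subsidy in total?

Government cost = £14828

Pre-subsidy: 441 - q = 107/3 + (1/3)q gives q* = 304 and p* = 137.
With the rebate, buyers effectively pay pb = ps − 44, where ps is the price sellers receive.
On the curves, pb = 441 - q and ps = 107/3 + (1/3)q; the wedge ps − pb = 44 gives 107/3 + (1/3)q − (441 - q) = 44, so q' = 337.
Then pb = 441 − 1·337 = 104 and ps = 107/3 + (1/3)·337 = 148.
Government outlay = subsidy × quantity = 44 × 337 = 14828.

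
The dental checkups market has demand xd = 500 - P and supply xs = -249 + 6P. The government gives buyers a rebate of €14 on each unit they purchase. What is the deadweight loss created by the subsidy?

Deadweight loss = €84

Pre-subsidy: 500 - P = -249 + 6P gives P* = 107, x* = 393.
With the rebate, buyers effectively pay Pb = Ps − 14, where Ps is the price sellers receive.
Demand in terms of Ps becomes xd = 500 − 1(Ps − 14) = 514 - Ps. Setting this equal to supply: 514 - Ps = -249 + 6Ps, so Ps = 109.
Buyers pay Pb = 109 − 14 = 95; x' = -249 + 6·109 = 405.
The subsidy expands output by 405 − 393 = 12 past the efficient level; on those units the gap between marginal cost and willingness to pay runs from 0 up to 14.
DWL = ½ × 14 × 12 = 84.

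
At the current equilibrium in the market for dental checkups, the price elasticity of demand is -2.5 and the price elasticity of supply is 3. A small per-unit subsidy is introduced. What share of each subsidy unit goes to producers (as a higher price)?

For a small subsidy around the equilibrium, the benefit split depends on the relative slopes, which at a point are proportional to the elasticities.
Buyer share = εs/(εs + |εd|) = 3/(3 + 2.5) = 6/11; seller share = |εd|/(εs + |εd|) = 5/11.
So producers capture 5/11 of the subsidy.

Producer share = 5/11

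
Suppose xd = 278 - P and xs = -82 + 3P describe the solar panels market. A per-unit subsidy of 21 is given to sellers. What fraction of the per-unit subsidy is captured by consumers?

Pre-subsidy: 278 - P = -82 + 3P gives P* = 90, x* = 188.
With the subsidy, sellers receive Ps = Pb + 21 for each unit, where Pb is the price buyers pay.
Supply in terms of Pb becomes xs = -82 + 3(Pb + 21) = -19 + 3Pb. Setting this equal to demand: 278 - Pb = -19 + 3Pb, so Pb = 74.25.
Sellers receive Ps = 74.25 + 21 = 95.25; x' = 278 − 1·74.25 = 203.75.
Buyers' price falls by P* − Pb = 90 − 74.25 = 15.75; sellers' price rises by Ps − P* = 95.25 − 90 = 5.25.
So consumers capture 15.75/21 = 0.75 of each unit of subsidy.

Consumer share = 0.75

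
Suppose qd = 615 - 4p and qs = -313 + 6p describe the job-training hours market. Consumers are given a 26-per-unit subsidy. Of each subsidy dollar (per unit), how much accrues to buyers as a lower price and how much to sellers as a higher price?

Pre-subsidy: 615 - 4p = -313 + 6p gives p* = 92.8, q* = 243.8.
With the rebate, buyers effectively pay pb = ps − 26, where ps is the price sellers receive.
Demand in terms of ps becomes qd = 615 − 4(ps − 26) = 719 - 4ps. Setting this equal to supply: 719 - 4ps = -313 + 6ps, so ps = 103.2.
Buyers pay pb = 103.2 − 26 = 77.2; q' = -313 + 6·103.2 = 306.2.
Buyers' price falls by p* − pb = 92.8 − 77.2 = 15.6; sellers' price rises by ps − p* = 103.2 − 92.8 = 10.4.

Buyers gain 15.6 per unit; sellers gain 10.4 per unit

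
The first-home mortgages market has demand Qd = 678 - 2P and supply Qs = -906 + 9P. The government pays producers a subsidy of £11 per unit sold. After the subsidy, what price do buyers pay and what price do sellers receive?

Pre-subsidy: 678 - 2P = -906 + 9P gives P* = 144, Q* = 390.
With the subsidy, sellers receive Ps = Pb + 11 for each unit, where Pb is the price buyers pay.
Supply in terms of Pb becomes Qs = -906 + 9(Pb + 11) = -807 + 9Pb. Setting this equal to demand: 678 - 2Pb = -807 + 9Pb, so Pb = 135.
Sellers receive Ps = 135 + 11 = 146; Q' = 678 − 2·135 = 408.

Buyers pay £135; sellers receive £146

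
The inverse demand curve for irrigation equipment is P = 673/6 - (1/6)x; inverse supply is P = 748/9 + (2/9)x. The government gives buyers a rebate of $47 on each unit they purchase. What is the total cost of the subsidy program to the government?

Pre-subsidy: 673/6 - (1/6)x = 748/9 + (2/9)x gives x* = 523/7 and P* = 698/7.
With the rebate, buyers effectively pay Pb = Ps − 47, where Ps is the price sellers receive.
On the curves, Pb = 673/6 - (1/6)x and Ps = 748/9 + (2/9)x; the wedge Ps − Pb = 47 gives 748/9 + (2/9)x − (673/6 - (1/6)x) = 47, so x' = 1369/7.
Then Pb = 673/6 − (1/6)·(1369/7) = 557/7 and Ps = 748/9 + (2/9)·(1369/7) = 886/7.
Government outlay = subsidy × quantity = 47 × 1369/7 = 64343/7.

Government cost = 64343/7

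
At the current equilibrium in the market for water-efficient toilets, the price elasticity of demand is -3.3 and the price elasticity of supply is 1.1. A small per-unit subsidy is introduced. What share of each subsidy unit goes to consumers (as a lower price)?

For a small subsidy around the equilibrium, the benefit split depends on the relative slopes, which at a point are proportional to the elasticities.
Buyer share = εs/(εs + |εd|) = 1.1/(1.1 + 3.3) = 0.25; seller share = |εd|/(εs + |εd|) = 0.75.

Consumer share = 0.25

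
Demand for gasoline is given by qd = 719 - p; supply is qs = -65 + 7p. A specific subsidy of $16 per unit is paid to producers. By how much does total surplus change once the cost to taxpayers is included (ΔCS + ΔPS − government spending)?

Net change in total surplus = -$112

Pre-subsidy: 719 - p = -65 + 7p gives p* = 98, q* = 621.
With the subsidy, sellers receive ps = pb + 16 for each unit, where pb is the price buyers pay.
Supply in terms of pb becomes qs = -65 + 7(pb + 16) = 47 + 7pb. Setting this equal to demand: 719 - pb = 47 + 7pb, so pb = 84.
Sellers receive ps = 84 + 16 = 100; q' = 719 − 1·84 = 635.
ΔCS = ½(621 + 635)(98 − 84) = 8792; ΔPS = ½(621 + 635)(100 − 98) = 1256.
Government spending = 16 × 635 = 10160.
Net change = 8792 + 1256 − 10160 = -112. The loss equals the DWL triangle ½·16·14.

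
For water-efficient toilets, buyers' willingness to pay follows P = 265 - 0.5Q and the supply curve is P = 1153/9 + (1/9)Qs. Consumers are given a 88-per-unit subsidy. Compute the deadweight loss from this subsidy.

Pre-subsidy: 265 - 0.5Q = 1153/9 + (1/9)Q gives Q* = 224 and P* = 153.
With the rebate, buyers effectively pay Pb = Ps − 88, where Ps is the price sellers receive.
On the curves, Pb = 265 - 0.5Q and Ps = 1153/9 + (1/9)Q; the wedge Ps − Pb = 88 gives 1153/9 + (1/9)Q − (265 - 0.5Q) = 88, so Q' = 368.
Then Pb = 265 − 0.5·368 = 81 and Ps = 1153/9 + (1/9)·368 = 169.
The subsidy expands output by 368 − 224 = 144 past the efficient level; on those units the gap between marginal cost and willingness to pay runs from 0 up to 88.
DWL = ½ × 88 × 144 = 6336.

Deadweight loss = 6336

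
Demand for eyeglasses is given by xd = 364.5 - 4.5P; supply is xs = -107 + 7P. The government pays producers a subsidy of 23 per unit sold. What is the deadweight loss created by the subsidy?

Deadweight loss = 724.5

Pre-subsidy: 364.5 - 4.5P = -107 + 7P gives P* = 41, x* = 180.
With the subsidy, sellers receive Ps = Pb + 23 for each unit, where Pb is the price buyers pay.
Supply in terms of Pb becomes xs = -107 + 7(Pb + 23) = 54 + 7Pb. Setting this equal to demand: 364.5 - 4.5Pb = 54 + 7Pb, so Pb = 27.
Sellers receive Ps = 27 + 23 = 50; x' = 364.5 − 4.5·27 = 243.
The subsidy expands output by 243 − 180 = 63 past the efficient level; on those units the gap between marginal cost and willingness to pay runs from 0 up to 23.
DWL = ½ × 23 × 63 = 724.5.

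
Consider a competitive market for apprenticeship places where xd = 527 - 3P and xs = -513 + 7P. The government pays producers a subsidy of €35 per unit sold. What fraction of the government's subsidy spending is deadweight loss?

Pre-subsidy: 527 - 3P = -513 + 7P gives P* = 104, x* = 215.
With the subsidy, sellers receive Ps = Pb + 35 for each unit, where Pb is the price buyers pay.
Supply in terms of Pb becomes xs = -513 + 7(Pb + 35) = -268 + 7Pb. Setting this equal to demand: 527 - 3Pb = -268 + 7Pb, so Pb = 79.5.
Sellers receive Ps = 79.5 + 35 = 114.5; x' = 527 − 3·79.5 = 288.5.
ΔCS = ½(215 + 288.5)(104 − 79.5) = 6167.875; ΔPS = ½(215 + 288.5)(114.5 − 104) = 2643.375.
Government spending = 35 × 288.5 = 10097.5.
DWL = ½ × 35 × (288.5 − 215) = 1286.25; fraction = 1286.25 / 10097.5 = 147/1154.

DWL / government spending = 147/1154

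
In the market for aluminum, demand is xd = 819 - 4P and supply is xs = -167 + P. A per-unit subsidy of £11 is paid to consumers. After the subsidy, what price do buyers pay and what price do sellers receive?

Buyers pay £195; sellers receive £206

Pre-subsidy: 819 - 4P = -167 + P gives P* = 197.2, x* = 30.2.
With the rebate, buyers effectively pay Pb = Ps − 11, where Ps is the price sellers receive.
Demand in terms of Ps becomes xd = 819 − 4(Ps − 11) = 863 - 4Ps. Setting this equal to supply: 863 - 4Ps = -167 + Ps, so Ps = 206.
Buyers pay Pb = 206 − 11 = 195; x' = -167 + 1·206 = 39.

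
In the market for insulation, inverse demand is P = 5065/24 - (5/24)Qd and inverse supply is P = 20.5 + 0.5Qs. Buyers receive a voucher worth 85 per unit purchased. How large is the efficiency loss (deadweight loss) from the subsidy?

Pre-subsidy: 5065/24 - (5/24)Q = 20.5 + 0.5Q gives Q* = 269 and P* = 155.
With the rebate, buyers effectively pay Pb = Ps − 85, where Ps is the price sellers receive.
On the curves, Pb = 5065/24 - (5/24)Q and Ps = 20.5 + 0.5Q; the wedge Ps − Pb = 85 gives 20.5 + 0.5Q − (5065/24 - (5/24)Q) = 85, so Q' = 389.
Then Pb = 5065/24 − (5/24)·389 = 130 and Ps = 20.5 + 0.5·389 = 215.
The subsidy expands output by 389 − 269 = 120 past the efficient level; on those units the gap between marginal cost and willingness to pay runs from 0 up to 85.
DWL = ½ × 85 × 120 = 5100.

Deadweight loss = 5100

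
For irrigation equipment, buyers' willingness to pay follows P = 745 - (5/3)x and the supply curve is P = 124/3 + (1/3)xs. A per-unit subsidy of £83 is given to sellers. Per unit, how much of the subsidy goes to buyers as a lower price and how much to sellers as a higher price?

Buyers gain 415/6 per unit; sellers gain 83/6 per unit

Pre-subsidy: 745 - (5/3)x = 124/3 + (1/3)x gives x* = 2111/6 and P* = 2855/18.
With the subsidy, sellers receive Ps = Pb + 83 for each unit, where Pb is the price buyers pay.
On the curves, Pb = 745 - (5/3)x and Ps = 124/3 + (1/3)x; the wedge Ps − Pb = 83 gives 124/3 + (1/3)x − (745 - (5/3)x) = 83, so x' = 1180/3.
Then Pb = 745 − (5/3)·(1180/3) = 805/9 and Ps = 124/3 + (1/3)·(1180/3) = 1552/9.
Buyers' price falls by P* − Pb = 2855/18 − 805/9 = 415/6; sellers' price rises by Ps − P* = 1552/9 − 2855/18 = 83/6.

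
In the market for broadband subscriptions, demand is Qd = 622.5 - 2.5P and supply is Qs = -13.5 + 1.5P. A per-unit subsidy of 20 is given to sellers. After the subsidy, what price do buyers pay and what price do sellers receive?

Buyers pay 151.5; sellers receive 171.5

Pre-subsidy: 622.5 - 2.5P = -13.5 + 1.5P gives P* = 159, Q* = 225.
With the subsidy, sellers receive Ps = Pb + 20 for each unit, where Pb is the price buyers pay.
Supply in terms of Pb becomes Qs = -13.5 + 1.5(Pb + 20) = 16.5 + 1.5Pb. Setting this equal to demand: 622.5 - 2.5Pb = 16.5 + 1.5Pb, so Pb = 151.5.
Sellers receive Ps = 151.5 + 20 = 171.5; Q' = 622.5 − 2.5·151.5 = 243.75.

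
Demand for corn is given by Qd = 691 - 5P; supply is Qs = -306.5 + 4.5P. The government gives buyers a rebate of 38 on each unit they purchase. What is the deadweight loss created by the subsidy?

Deadweight loss = 1710

Pre-subsidy: 691 - 5P = -306.5 + 4.5P gives P* = 105, Q* = 166.
With the rebate, buyers effectively pay Pb = Ps − 38, where Ps is the price sellers receive.
Demand in terms of Ps becomes Qd = 691 − 5(Ps − 38) = 881 - 5Ps. Setting this equal to supply: 881 - 5Ps = -306.5 + 4.5Ps, so Ps = 125.
Buyers pay Pb = 125 − 38 = 87; Q' = -306.5 + 4.5·125 = 256.
The subsidy expands output by 256 − 166 = 90 past the efficient level; on those units the gap between marginal cost and willingness to pay runs from 0 up to 38.
DWL = ½ × 38 × 90 = 1710.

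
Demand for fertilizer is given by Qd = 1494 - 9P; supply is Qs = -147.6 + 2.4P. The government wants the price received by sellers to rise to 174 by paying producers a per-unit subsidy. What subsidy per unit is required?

Required subsidy s = 38 per unit

At a seller price of 174, quantity supplied is -147.6 + 2.4·174 = 270.
Buyers absorb 270 only when they pay Pb with 1494 − 9·Pb = 270, i.e. Pb = 136.
s = Ps − Pb = 174 − 136 = 38.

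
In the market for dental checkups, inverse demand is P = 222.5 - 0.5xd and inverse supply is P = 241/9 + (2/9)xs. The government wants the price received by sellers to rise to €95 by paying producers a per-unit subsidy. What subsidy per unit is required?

Required subsidy s = €26 per unit

At a seller price of 95, quantity supplied is -120.5 + 4.5·95 = 307.
Buyers absorb 307 only when they pay Pb = 222.5 − 0.5·307 = 69.
s = Ps − Pb = 95 − 69 = 26.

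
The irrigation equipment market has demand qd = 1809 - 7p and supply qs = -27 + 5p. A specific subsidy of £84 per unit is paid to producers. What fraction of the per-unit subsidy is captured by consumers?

Consumer share = 5/12

Pre-subsidy: 1809 - 7p = -27 + 5p gives p* = 153, q* = 738.
With the subsidy, sellers receive ps = pb + 84 for each unit, where pb is the price buyers pay.
Supply in terms of pb becomes qs = -27 + 5(pb + 84) = 393 + 5pb. Setting this equal to demand: 1809 - 7pb = 393 + 5pb, so pb = 118.
Sellers receive ps = 118 + 84 = 202; q' = 1809 − 7·118 = 983.
Buyers' price falls by p* − pb = 153 − 118 = 35; sellers' price rises by ps − p* = 202 − 153 = 49.
So consumers capture 35/84 = 5/12 of each unit of subsidy.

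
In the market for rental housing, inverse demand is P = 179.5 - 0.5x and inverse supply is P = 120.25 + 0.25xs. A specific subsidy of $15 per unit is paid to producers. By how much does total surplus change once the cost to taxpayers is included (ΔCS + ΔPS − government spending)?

Net change in total surplus = -$150

Pre-subsidy: 179.5 - 0.5x = 120.25 + 0.25x gives x* = 79 and P* = 140.
With the subsidy, sellers receive Ps = Pb + 15 for each unit, where Pb is the price buyers pay.
On the curves, Pb = 179.5 - 0.5x and Ps = 120.25 + 0.25x; the wedge Ps − Pb = 15 gives 120.25 + 0.25x − (179.5 - 0.5x) = 15, so x' = 99.
Then Pb = 179.5 − 0.5·99 = 130 and Ps = 120.25 + 0.25·99 = 145.
ΔCS = ½(79 + 99)(140 − 130) = 890; ΔPS = ½(79 + 99)(145 − 140) = 445.
Government spending = 15 × 99 = 1485.
Net change = 890 + 445 − 1485 = -150. The loss equals the DWL triangle ½·15·20.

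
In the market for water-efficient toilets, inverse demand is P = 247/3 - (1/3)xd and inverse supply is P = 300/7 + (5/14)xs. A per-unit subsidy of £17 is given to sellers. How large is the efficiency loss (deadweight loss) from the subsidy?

Deadweight loss = 6069/29

Pre-subsidy: 247/3 - (1/3)x = 300/7 + (5/14)x gives x* = 1658/29 and P* = 1835/29.
With the subsidy, sellers receive Ps = Pb + 17 for each unit, where Pb is the price buyers pay.
On the curves, Pb = 247/3 - (1/3)x and Ps = 300/7 + (5/14)x; the wedge Ps − Pb = 17 gives 300/7 + (5/14)x − (247/3 - (1/3)x) = 17, so x' = 2372/29.
Then Pb = 247/3 − (1/3)·(2372/29) = 1597/29 and Ps = 300/7 + (5/14)·(2372/29) = 2090/29.
The subsidy expands output by 2372/29 − 1658/29 = 714/29 past the efficient level; on those units the gap between marginal cost and willingness to pay runs from 0 up to 17.
DWL = ½ × 17 × 714/29 = 6069/29.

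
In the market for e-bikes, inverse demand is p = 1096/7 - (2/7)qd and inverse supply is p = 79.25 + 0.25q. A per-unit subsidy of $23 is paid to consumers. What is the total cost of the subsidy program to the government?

Pre-subsidy: 1096/7 - (2/7)q = 79.25 + 0.25q gives q* = 433/3 and p* = 346/3.
With the rebate, buyers effectively pay pb = ps − 23, where ps is the price sellers receive.
On the curves, pb = 1096/7 - (2/7)q and ps = 79.25 + 0.25q; the wedge ps − pb = 23 gives 79.25 + 0.25q − (1096/7 - (2/7)q) = 23, so q' = 2809/15.
Then pb = 1096/7 − (2/7)·(2809/15) = 1546/15 and ps = 79.25 + 0.25·(2809/15) = 1891/15.
Government outlay = subsidy × quantity = 23 × 2809/15 = 64607/15.

Government cost = 64607/15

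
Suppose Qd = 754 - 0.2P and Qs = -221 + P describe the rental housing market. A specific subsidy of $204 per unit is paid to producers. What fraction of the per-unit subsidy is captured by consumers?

Consumer share = 5/6

Pre-subsidy: 754 - 0.2P = -221 + P gives P* = 812.5, Q* = 591.5.
With the subsidy, sellers receive Ps = Pb + 204 for each unit, where Pb is the price buyers pay.
Supply in terms of Pb becomes Qs = -221 + 1(Pb + 204) = -17 + Pb. Setting this equal to demand: 754 - 0.2Pb = -17 + Pb, so Pb = 642.5.
Sellers receive Ps = 642.5 + 204 = 846.5; Q' = 754 − 0.2·642.5 = 625.5.
Buyers' price falls by P* − Pb = 812.5 − 642.5 = 170; sellers' price rises by Ps − P* = 846.5 − 812.5 = 34.
So consumers capture 170/204 = 5/6 of each unit of subsidy.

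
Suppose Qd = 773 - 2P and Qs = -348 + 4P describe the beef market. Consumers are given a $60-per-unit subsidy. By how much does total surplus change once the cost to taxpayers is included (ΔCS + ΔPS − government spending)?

Net change in total surplus = -$2400

Pre-subsidy: 773 - 2P = -348 + 4P gives P* = 1121/6, Q* = 1198/3.
With the rebate, buyers effectively pay Pb = Ps − 60, where Ps is the price sellers receive.
Demand in terms of Ps becomes Qd = 773 − 2(Ps − 60) = 893 - 2Ps. Setting this equal to supply: 893 - 2Ps = -348 + 4Ps, so Ps = 1241/6.
Buyers pay Pb = 1241/6 − 60 = 881/6; Q' = -348 + 4·(1241/6) = 1438/3.
ΔCS = ½(1198/3 + 1438/3)(1121/6 − 881/6) = 52720/3; ΔPS = ½(1198/3 + 1438/3)(1241/6 − 1121/6) = 26360/3.
Government spending = 60 × 1438/3 = 28760.
Net change = 52720/3 + 26360/3 − 28760 = -2400. The loss equals the DWL triangle ½·60·80.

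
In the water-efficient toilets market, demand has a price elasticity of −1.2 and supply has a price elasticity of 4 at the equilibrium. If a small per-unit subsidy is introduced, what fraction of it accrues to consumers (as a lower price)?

For a small subsidy around the equilibrium, the benefit split depends on the relative slopes, which at a point are proportional to the elasticities.
Buyer share = εs/(εs + |εd|) = 4/(4 + 1.2) = 10/13; seller share = |εd|/(εs + |εd|) = 3/13.

Consumer share = 10/13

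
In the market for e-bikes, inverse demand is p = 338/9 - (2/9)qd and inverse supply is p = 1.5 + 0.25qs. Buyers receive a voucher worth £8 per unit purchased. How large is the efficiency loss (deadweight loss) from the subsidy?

Pre-subsidy: 338/9 - (2/9)q = 1.5 + 0.25q gives q* = 1298/17 and p* = 350/17.
With the rebate, buyers effectively pay pb = ps − 8, where ps is the price sellers receive.
On the curves, pb = 338/9 - (2/9)q and ps = 1.5 + 0.25q; the wedge ps − pb = 8 gives 1.5 + 0.25q − (338/9 - (2/9)q) = 8, so q' = 1586/17.
Then pb = 338/9 − (2/9)·(1586/17) = 286/17 and ps = 1.5 + 0.25·(1586/17) = 422/17.
The subsidy expands output by 1586/17 − 1298/17 = 288/17 past the efficient level; on those units the gap between marginal cost and willingness to pay runs from 0 up to 8.
DWL = ½ × 8 × 288/17 = 1152/17.

Deadweight loss = 1152/17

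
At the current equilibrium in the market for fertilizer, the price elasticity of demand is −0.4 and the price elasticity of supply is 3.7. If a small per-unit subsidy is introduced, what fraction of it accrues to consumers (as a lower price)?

Consumer share = 37/41

For a small subsidy around the equilibrium, the benefit split depends on the relative slopes, which at a point are proportional to the elasticities.
Buyer share = εs/(εs + |εd|) = 3.7/(3.7 + 0.4) = 37/41; seller share = |εd|/(εs + |εd|) = 4/41.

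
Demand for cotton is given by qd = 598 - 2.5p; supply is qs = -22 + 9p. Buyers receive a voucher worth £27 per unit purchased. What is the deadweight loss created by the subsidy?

Deadweight loss = 32805/46

Pre-subsidy: 598 - 2.5p = -22 + 9p gives p* = 1240/23, q* = 10654/23.
With the rebate, buyers effectively pay pb = ps − 27, where ps is the price sellers receive.
Demand in terms of ps becomes qd = 598 − 2.5(ps − 27) = 665.5 - 2.5ps. Setting this equal to supply: 665.5 - 2.5ps = -22 + 9ps, so ps = 1375/23.
Buyers pay pb = 1375/23 − 27 = 754/23; q' = -22 + 9·(1375/23) = 11869/23.
The subsidy expands output by 11869/23 − 10654/23 = 1215/23 past the efficient level; on those units the gap between marginal cost and willingness to pay runs from 0 up to 27.
DWL = ½ × 27 × 1215/23 = 32805/46.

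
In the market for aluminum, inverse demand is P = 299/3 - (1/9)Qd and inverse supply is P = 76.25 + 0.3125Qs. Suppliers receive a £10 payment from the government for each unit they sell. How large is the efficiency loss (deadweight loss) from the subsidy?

Pre-subsidy: 299/3 - (1/9)Q = 76.25 + 0.3125Q gives Q* = 3372/61 and P* = 5705/61.
With the subsidy, sellers receive Ps = Pb + 10 for each unit, where Pb is the price buyers pay.
On the curves, Pb = 299/3 - (1/9)Q and Ps = 76.25 + 0.3125Q; the wedge Ps − Pb = 10 gives 76.25 + 0.3125Q − (299/3 - (1/9)Q) = 10, so Q' = 4812/61.
Then Pb = 299/3 − (1/9)·(4812/61) = 5545/61 and Ps = 76.25 + 0.3125·(4812/61) = 6155/61.
The subsidy expands output by 4812/61 − 3372/61 = 1440/61 past the efficient level; on those units the gap between marginal cost and willingness to pay runs from 0 up to 10.
DWL = ½ × 10 × 1440/61 = 7200/61.

Deadweight loss = 7200/61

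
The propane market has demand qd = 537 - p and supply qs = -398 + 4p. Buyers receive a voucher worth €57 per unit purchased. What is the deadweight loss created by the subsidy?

Deadweight loss = €1299.6

Pre-subsidy: 537 - p = -398 + 4p gives p* = 187, q* = 350.
With the rebate, buyers effectively pay pb = ps − 57, where ps is the price sellers receive.
Demand in terms of ps becomes qd = 537 − 1(ps − 57) = 594 - ps. Setting this equal to supply: 594 - ps = -398 + 4ps, so ps = 198.4.
Buyers pay pb = 198.4 − 57 = 141.4; q' = -398 + 4·198.4 = 395.6.
The subsidy expands output by 395.6 − 350 = 45.6 past the efficient level; on those units the gap between marginal cost and willingness to pay runs from 0 up to 57.
DWL = ½ × 57 × 45.6 = 1299.6.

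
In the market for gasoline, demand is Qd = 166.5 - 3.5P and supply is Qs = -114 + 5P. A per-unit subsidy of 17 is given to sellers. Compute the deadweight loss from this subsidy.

Deadweight loss = 297.5

Pre-subsidy: 166.5 - 3.5P = -114 + 5P gives P* = 33, Q* = 51.
With the subsidy, sellers receive Ps = Pb + 17 for each unit, where Pb is the price buyers pay.
Supply in terms of Pb becomes Qs = -114 + 5(Pb + 17) = -29 + 5Pb. Setting this equal to demand: 166.5 - 3.5Pb = -29 + 5Pb, so Pb = 23.
Sellers receive Ps = 23 + 17 = 40; Q' = 166.5 − 3.5·23 = 86.
The subsidy expands output by 86 − 51 = 35 past the efficient level; on those units the gap between marginal cost and willingness to pay runs from 0 up to 17.
DWL = ½ × 17 × 35 = 297.5.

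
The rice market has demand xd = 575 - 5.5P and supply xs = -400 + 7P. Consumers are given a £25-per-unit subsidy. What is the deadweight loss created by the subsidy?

Pre-subsidy: 575 - 5.5P = -400 + 7P gives P* = 78, x* = 146.
With the rebate, buyers effectively pay Pb = Ps − 25, where Ps is the price sellers receive.
Demand in terms of Ps becomes xd = 575 − 5.5(Ps − 25) = 712.5 - 5.5Ps. Setting this equal to supply: 712.5 - 5.5Ps = -400 + 7Ps, so Ps = 89.
Buyers pay Pb = 89 − 25 = 64; x' = -400 + 7·89 = 223.
The subsidy expands output by 223 − 146 = 77 past the efficient level; on those units the gap between marginal cost and willingness to pay runs from 0 up to 25.
DWL = ½ × 25 × 77 = 962.5.

Deadweight loss = £962.5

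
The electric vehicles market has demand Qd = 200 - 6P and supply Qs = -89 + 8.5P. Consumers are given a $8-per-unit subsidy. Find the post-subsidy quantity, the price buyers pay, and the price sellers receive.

Q' = 3148/29; buyers pay 442/29; sellers receive 674/29

Pre-subsidy: 200 - 6P = -89 + 8.5P gives P* = 578/29, Q* = 2332/29.
With the rebate, buyers effectively pay Pb = Ps − 8, where Ps is the price sellers receive.
Demand in terms of Ps becomes Qd = 200 − 6(Ps − 8) = 248 - 6Ps. Setting this equal to supply: 248 - 6Ps = -89 + 8.5Ps, so Ps = 674/29.
Buyers pay Pb = 674/29 − 8 = 442/29; Q' = -89 + 8.5·(674/29) = 3148/29.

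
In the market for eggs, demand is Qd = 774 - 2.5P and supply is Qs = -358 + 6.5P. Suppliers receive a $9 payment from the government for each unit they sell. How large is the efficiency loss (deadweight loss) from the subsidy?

Deadweight loss = $73.125

Pre-subsidy: 774 - 2.5P = -358 + 6.5P gives P* = 1132/9, Q* = 4136/9.
With the subsidy, sellers receive Ps = Pb + 9 for each unit, where Pb is the price buyers pay.
Supply in terms of Pb becomes Qs = -358 + 6.5(Pb + 9) = -299.5 + 6.5Pb. Setting this equal to demand: 774 - 2.5Pb = -299.5 + 6.5Pb, so Pb = 2147/18.
Sellers receive Ps = 2147/18 + 9 = 2309/18; Q' = 774 − 2.5·(2147/18) = 17129/36.
The subsidy expands output by 17129/36 − 4136/9 = 16.25 past the efficient level; on those units the gap between marginal cost and willingness to pay runs from 0 up to 9.
DWL = ½ × 9 × 16.25 = 73.125.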